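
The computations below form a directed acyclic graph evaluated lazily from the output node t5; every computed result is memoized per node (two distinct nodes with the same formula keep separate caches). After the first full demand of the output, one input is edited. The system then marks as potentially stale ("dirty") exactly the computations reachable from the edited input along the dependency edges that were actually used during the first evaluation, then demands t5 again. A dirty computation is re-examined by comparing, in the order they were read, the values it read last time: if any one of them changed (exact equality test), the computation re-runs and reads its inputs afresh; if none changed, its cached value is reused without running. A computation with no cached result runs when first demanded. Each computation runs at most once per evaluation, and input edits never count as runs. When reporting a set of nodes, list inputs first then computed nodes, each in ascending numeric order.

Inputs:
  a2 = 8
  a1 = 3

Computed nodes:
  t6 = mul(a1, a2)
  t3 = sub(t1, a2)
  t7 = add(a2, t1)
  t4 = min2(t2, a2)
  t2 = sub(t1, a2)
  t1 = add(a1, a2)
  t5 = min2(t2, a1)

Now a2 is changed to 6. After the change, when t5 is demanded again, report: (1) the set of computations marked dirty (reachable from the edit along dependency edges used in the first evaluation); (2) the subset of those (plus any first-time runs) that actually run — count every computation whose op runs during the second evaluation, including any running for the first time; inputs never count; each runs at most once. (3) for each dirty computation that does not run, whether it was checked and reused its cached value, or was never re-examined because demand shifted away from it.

The edit dirties: t1, t2, t5.
2 computations run: t1, t2.
Cache hits after checking: t5.
Note the absorption at t2: it re-runs yet its value is the same, leaving the output's value untouched.

First demand of the output computes:
  t1 = add(3, 8) = 11
  t2 = sub(11, 8) = 3
  t5 = min2(3, 3) = 3

After the edit, cleaning proceeds:
  t1: a read changed (a2 8->6) — executes, giving 9.
  t2: a read changed (t1 11->9; a2 8->6) — executes, giving 3 — identical to its old value.
  t5: dirty, but its reads are unchanged (t2 unchanged, a1 unchanged); cached 3 stands.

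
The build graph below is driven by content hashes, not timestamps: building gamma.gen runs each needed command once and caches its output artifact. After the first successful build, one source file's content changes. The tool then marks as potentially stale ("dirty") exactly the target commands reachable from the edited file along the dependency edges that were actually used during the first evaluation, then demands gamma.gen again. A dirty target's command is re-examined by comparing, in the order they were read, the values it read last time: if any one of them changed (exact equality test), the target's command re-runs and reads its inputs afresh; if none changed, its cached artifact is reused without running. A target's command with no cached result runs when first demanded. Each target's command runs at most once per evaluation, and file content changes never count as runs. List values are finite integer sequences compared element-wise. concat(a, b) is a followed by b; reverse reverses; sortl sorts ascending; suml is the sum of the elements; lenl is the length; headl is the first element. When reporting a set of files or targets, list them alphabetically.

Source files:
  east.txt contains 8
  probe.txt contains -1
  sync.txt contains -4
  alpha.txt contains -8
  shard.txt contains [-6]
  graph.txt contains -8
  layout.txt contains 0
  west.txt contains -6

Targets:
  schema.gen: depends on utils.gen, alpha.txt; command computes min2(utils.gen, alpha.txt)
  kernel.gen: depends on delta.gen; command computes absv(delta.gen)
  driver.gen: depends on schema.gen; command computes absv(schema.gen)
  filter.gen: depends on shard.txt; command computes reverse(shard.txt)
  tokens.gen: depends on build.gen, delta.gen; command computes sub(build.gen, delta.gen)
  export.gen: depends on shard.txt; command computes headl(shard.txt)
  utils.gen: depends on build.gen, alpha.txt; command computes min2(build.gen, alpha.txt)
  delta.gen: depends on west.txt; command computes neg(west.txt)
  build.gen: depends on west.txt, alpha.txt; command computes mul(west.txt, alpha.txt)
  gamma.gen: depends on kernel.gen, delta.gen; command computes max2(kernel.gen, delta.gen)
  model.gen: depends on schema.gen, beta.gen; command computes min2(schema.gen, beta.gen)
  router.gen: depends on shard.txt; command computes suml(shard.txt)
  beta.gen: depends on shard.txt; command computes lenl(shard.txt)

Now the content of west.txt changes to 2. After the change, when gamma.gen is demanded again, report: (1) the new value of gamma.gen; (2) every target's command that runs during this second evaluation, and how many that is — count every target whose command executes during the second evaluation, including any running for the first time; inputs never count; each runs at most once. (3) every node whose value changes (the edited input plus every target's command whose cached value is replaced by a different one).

Initial pass — values computed on the first demand:
  delta.gen = neg(-6) = 6
  kernel.gen = absv(6) = 6
  gamma.gen = max2(6, 6) = 6

Second demand — change propagation:
  delta.gen: re-runs because west.txt -6->2; new result -2.
  kernel.gen: re-runs because delta.gen 6->-2; new result 2.
  gamma.gen: re-runs because kernel.gen 6->2; delta.gen 6->-2; new result 2.

gamma.gen now evaluates to 2.
Run set: delta.gen, gamma.gen, kernel.gen (3 run).
Changed values: delta.gen, gamma.gen, kernel.gen, west.txt.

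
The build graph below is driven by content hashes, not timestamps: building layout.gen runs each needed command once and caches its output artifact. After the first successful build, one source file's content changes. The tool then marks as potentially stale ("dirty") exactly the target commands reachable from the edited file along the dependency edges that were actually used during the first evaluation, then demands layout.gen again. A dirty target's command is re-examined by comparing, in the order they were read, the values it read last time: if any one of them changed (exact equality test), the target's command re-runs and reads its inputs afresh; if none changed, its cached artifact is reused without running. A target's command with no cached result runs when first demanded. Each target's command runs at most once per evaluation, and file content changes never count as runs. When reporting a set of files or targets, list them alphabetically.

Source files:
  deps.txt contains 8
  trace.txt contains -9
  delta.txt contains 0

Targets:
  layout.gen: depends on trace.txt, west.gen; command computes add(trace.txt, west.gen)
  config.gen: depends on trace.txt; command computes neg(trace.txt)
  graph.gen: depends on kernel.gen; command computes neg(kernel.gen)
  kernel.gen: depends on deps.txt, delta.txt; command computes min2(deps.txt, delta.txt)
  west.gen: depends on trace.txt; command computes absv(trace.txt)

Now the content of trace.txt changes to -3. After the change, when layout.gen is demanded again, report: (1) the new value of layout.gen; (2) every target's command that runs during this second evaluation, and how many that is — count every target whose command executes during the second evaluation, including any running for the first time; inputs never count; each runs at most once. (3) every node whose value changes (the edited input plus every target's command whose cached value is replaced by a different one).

layout.gen now evaluates to 0.
Run set: layout.gen, west.gen (2 run).
Changed values: trace.txt, west.gen.

Initial pass — values computed on the first demand:
  west.gen = absv(-9) = 9
  layout.gen = add(-9, 9) = 0

Second demand — change propagation:
  west.gen: re-runs because trace.txt -9->-3; new result 3.
  layout.gen: re-runs because trace.txt -9->-3; west.gen 9->3; new result 0 (unchanged).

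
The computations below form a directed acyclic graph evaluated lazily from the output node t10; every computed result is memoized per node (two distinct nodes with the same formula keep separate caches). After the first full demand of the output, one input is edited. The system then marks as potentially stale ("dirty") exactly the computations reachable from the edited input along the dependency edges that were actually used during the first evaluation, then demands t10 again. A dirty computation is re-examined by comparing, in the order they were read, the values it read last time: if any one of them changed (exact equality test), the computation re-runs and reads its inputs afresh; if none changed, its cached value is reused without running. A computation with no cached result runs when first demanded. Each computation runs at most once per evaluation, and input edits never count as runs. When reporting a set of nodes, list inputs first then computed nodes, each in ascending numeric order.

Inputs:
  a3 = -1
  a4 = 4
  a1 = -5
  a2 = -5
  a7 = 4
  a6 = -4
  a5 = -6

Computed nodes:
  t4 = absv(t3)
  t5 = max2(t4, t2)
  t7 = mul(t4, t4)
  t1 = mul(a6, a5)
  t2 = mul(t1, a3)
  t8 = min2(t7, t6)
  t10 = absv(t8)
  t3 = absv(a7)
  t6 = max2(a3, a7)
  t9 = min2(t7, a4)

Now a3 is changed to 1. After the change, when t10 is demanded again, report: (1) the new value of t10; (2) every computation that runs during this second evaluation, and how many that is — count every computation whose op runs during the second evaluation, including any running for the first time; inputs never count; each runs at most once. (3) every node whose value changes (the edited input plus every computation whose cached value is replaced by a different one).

Demanding t10 again yields 4.
1 computations run: t6.
The nodes whose values change: a3.
Note the absorption at t6: it re-runs yet its value is the same, leaving the output's value untouched.

First demand of the output computes:
  t3 = absv(4) = 4
  t4 = absv(4) = 4
  t6 = max2(-1, 4) = 4
  t7 = mul(4, 4) = 16
  t8 = min2(16, 4) = 4
  t10 = absv(4) = 4

After the edit, cleaning proceeds:
  t6: a read changed (a3 -1->1) — executes, giving 4 — identical to its old value.
  t8: dirty, but its reads are unchanged (t7 unchanged, t6 unchanged); cached 4 stands.
  t10: dirty, but its reads are unchanged (t8 unchanged); cached 4 stands.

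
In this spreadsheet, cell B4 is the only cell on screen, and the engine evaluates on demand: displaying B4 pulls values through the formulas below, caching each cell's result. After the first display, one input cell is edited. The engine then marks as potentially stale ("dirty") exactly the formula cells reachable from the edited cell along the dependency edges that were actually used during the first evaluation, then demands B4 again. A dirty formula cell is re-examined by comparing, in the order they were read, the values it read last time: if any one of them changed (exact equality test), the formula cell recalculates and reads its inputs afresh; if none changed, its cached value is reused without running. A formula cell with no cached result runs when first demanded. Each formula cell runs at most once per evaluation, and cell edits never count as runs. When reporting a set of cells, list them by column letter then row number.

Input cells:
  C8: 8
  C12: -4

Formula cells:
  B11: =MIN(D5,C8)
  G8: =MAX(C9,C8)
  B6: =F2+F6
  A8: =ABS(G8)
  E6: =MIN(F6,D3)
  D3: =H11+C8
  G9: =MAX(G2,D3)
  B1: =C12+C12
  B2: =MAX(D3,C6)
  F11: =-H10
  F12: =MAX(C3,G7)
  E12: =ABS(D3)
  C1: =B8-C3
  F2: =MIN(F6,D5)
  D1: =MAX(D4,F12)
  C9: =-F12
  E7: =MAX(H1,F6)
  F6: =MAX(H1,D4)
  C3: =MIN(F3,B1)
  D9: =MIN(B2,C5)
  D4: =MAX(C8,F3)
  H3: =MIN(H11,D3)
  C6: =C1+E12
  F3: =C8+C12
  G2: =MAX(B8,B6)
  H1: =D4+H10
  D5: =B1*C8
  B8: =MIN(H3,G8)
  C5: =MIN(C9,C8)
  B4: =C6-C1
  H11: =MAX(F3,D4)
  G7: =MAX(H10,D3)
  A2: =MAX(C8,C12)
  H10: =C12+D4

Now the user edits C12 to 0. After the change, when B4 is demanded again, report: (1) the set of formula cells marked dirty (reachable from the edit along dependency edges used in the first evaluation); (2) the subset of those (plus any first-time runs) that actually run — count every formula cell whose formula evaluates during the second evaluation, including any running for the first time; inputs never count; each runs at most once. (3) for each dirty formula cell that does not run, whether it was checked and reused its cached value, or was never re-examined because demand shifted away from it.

Dirty set: B1, B4, B8, C1, C3, C6, C9, D3, D4, E12, F3, F12, G7, G8, H3, H10, H11.
Run set: B1, B4, C1, C3, C6, D4, F3, F12, G7, H10, H11 (11 run).
Re-examined without running (cache reused): B8, C9, D3, E12, G8, H3.
The important point: at D3 every value read last time is unchanged, so the dirty flag clears without a run.

Initial pass — values computed on the first demand:
  B1 = -4 + -4 = -8
  F3 = 8 + -4 = 4
  C3 = MIN(4, -8) = -8
  D4 = MAX(8, 4) = 8
  H10 = -4 + 8 = 4
  H11 = MAX(4, 8) = 8
  D3 = 8 + 8 = 16
  E12 = ABS(16) = 16
  G7 = MAX(4, 16) = 16
  F12 = MAX(-8, 16) = 16
  C9 = -(16) = -16
  G8 = MAX(-16, 8) = 8
  H3 = MIN(8, 16) = 8
  B8 = MIN(8, 8) = 8
  C1 = 8 - -8 = 16
  C6 = 16 + 16 = 32
  B4 = 32 - 16 = 16

Second demand — change propagation:
  B1: re-runs because C12 -4->0; C12 -4->0; new result 0.
  F3: re-runs because C12 -4->0; new result 8.
  C3: re-runs because F3 4->8; B1 -8->0; new result 0.
  D4: re-runs because F3 4->8; new result 8 (unchanged).
  H10: re-runs because C12 -4->0; new result 8.
  H11: re-runs because F3 4->8; new result 8 (unchanged).
  D3: re-examined; everything it read last time is the same (H11 unchanged, C8 unchanged) — cache 16 kept, no run.
  E12: re-examined; everything it read last time is the same (D3 unchanged) — cache 16 kept, no run.
  G7: re-runs because H10 4->8; new result 16 (unchanged).
  F12: re-runs because C3 -8->0; new result 16 (unchanged).
  C9: re-examined; everything it read last time is the same (F12 unchanged) — cache -16 kept, no run.
  G8: re-examined; everything it read last time is the same (C9 unchanged, C8 unchanged) — cache 8 kept, no run.
  H3: re-examined; everything it read last time is the same (H11 unchanged, D3 unchanged) — cache 8 kept, no run.
  B8: re-examined; everything it read last time is the same (H3 unchanged, G8 unchanged) — cache 8 kept, no run.
  C1: re-runs because C3 -8->0; new result 8.
  C6: re-runs because C1 16->8; new result 24.
  B4: re-runs because C6 32->24; C1 16->8; new result 16 (unchanged).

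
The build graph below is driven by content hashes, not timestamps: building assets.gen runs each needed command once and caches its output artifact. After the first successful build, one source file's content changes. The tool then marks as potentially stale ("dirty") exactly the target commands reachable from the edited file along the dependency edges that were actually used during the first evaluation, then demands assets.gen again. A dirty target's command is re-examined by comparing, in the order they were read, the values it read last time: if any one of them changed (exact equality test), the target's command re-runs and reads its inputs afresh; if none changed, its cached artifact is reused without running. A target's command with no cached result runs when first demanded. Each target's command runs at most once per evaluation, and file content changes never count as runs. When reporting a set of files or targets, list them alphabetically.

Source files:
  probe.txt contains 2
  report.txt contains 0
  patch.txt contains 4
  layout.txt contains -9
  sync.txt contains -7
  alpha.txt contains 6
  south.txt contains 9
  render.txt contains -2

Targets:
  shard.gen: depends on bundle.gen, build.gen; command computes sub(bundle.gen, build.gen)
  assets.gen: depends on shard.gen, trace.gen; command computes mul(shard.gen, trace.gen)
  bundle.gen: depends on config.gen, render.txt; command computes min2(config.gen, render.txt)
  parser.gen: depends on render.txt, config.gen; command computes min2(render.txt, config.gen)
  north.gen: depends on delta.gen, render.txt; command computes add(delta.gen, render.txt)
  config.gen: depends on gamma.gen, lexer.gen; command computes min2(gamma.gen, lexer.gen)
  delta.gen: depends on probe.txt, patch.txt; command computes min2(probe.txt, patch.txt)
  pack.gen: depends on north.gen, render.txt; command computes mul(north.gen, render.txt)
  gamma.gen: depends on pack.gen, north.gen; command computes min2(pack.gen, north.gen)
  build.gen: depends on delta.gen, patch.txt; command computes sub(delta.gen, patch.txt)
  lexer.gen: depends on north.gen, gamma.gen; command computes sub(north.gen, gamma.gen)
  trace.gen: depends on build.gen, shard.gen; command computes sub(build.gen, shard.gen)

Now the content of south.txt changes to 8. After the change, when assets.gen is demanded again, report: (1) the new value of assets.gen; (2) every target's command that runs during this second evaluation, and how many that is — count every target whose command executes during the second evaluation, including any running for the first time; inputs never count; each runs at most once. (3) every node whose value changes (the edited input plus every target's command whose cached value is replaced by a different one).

assets.gen now evaluates to 0.
Run set: none (0 run).
Changed values: south.txt.
The important point: nothing the output needs ever reads south.txt, so the edit is invisible to it.

Initial pass — values computed on the first demand:
  delta.gen = min2(2, 4) = 2
  build.gen = sub(2, 4) = -2
  north.gen = add(2, -2) = 0
  pack.gen = mul(0, -2) = 0
  gamma.gen = min2(0, 0) = 0
  lexer.gen = sub(0, 0) = 0
  config.gen = min2(0, 0) = 0
  bundle.gen = min2(0, -2) = -2
  shard.gen = sub(-2, -2) = 0
  trace.gen = sub(-2, 0) = -2
  assets.gen = mul(0, -2) = 0

Second demand — change propagation:
  no demanded computation ever read south.txt, so the edit dirties nothing and nothing runs.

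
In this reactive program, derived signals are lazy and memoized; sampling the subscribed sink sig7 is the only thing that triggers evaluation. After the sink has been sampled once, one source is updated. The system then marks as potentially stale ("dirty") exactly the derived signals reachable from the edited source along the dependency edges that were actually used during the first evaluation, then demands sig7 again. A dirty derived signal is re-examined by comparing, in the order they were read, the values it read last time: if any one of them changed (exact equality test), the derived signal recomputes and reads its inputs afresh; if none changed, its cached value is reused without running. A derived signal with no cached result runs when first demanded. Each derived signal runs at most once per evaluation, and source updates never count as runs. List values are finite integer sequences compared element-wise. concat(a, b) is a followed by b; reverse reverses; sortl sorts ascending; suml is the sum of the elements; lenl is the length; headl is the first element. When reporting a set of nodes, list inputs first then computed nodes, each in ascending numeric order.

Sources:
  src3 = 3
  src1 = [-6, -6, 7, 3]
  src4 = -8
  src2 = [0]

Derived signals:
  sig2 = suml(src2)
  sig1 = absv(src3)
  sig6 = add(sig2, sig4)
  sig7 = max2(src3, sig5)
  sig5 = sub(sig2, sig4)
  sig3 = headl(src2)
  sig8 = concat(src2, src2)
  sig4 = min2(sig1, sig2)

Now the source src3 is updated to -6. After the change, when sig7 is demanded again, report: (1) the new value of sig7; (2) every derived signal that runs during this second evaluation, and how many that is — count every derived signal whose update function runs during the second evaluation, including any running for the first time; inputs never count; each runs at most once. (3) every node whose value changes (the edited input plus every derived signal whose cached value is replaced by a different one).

Demanding sig7 again yields 0.
3 derived signals run: sig1, sig4, sig7.
The nodes whose values change: src3, sig1, sig7.
Note where the cutoff bites: sig5 is checked, finds nothing changed, and keeps its cache.

First demand of the output computes:
  sig1 = absv(3) = 3
  sig2 = suml([0]) = 0
  sig4 = min2(3, 0) = 0
  sig5 = sub(0, 0) = 0
  sig7 = max2(3, 0) = 3

After the edit, cleaning proceeds:
  sig1: a read changed (src3 3->-6) — executes, giving 6.
  sig4: a read changed (sig1 3->6) — executes, giving 0 — identical to its old value.
  sig5: dirty, but its reads are unchanged (sig2 unchanged, sig4 unchanged); cached 0 stands.
  sig7: a read changed (src3 3->-6) — executes, giving 0.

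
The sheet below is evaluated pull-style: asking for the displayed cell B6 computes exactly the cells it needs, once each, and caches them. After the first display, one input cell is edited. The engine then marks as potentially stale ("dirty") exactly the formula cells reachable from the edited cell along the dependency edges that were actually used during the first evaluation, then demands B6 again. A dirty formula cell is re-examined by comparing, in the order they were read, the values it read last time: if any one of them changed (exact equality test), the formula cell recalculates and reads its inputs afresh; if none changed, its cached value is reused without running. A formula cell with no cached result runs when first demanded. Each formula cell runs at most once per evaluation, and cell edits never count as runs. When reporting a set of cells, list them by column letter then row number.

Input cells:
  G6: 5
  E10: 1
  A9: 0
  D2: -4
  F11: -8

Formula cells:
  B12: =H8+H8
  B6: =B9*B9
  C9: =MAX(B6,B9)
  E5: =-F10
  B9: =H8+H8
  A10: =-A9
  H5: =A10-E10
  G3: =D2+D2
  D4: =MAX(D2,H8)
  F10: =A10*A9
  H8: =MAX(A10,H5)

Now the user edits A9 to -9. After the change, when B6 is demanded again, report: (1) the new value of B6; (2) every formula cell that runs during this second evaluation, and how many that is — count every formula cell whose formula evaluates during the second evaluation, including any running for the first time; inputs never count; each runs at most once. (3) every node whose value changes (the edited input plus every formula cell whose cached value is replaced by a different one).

First demand of the output computes:
  A10 = -(0) = 0
  H5 = 0 - 1 = -1
  H8 = MAX(0, -1) = 0
  B9 = 0 + 0 = 0
  B6 = 0 * 0 = 0

After the edit, cleaning proceeds:
  A10: a read changed (A9 0->-9) — executes, giving 9.
  H5: a read changed (A10 0->9) — executes, giving 8.
  H8: a read changed (A10 0->9; H5 -1->8) — executes, giving 9.
  B9: a read changed (H8 0->9; H8 0->9) — executes, giving 18.
  B6: a read changed (B9 0->18; B9 0->18) — executes, giving 324.

Demanding B6 again yields 324.
5 formula cells run: A10, B6, B9, H5, H8.
The nodes whose values change: A9, A10, B6, B9, H5, H8.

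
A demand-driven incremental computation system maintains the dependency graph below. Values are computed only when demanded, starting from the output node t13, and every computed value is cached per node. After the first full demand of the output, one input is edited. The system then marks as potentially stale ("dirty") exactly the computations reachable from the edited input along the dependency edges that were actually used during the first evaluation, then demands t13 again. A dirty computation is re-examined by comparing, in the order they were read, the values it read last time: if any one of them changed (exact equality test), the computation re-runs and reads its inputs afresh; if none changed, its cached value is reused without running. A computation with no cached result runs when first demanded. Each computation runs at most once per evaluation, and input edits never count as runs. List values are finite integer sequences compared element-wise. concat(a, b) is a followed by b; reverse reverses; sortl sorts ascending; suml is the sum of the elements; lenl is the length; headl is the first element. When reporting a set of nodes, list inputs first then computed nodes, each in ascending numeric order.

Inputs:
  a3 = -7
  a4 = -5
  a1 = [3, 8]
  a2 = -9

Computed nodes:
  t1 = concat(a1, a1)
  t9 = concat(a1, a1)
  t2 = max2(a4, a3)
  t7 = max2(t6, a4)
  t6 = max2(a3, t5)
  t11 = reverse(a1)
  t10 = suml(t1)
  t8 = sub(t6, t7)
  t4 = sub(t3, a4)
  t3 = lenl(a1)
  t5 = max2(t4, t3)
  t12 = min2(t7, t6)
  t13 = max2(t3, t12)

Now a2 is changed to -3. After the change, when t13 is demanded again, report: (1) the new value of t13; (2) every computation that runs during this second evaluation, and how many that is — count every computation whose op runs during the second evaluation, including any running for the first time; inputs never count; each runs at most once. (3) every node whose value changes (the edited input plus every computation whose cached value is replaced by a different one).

New value of t13: 7.
Computations that run: none — 0 in total.
Values that change: a2.
Key observation: a2 is never demanded by the output, so the edit triggers no recomputation at all.

First evaluation (everything demanded from the output):
  t3 = lenl([3, 8]) = 2
  t4 = sub(2, -5) = 7
  t5 = max2(7, 2) = 7
  t6 = max2(-7, 7) = 7
  t7 = max2(7, -5) = 7
  t12 = min2(7, 7) = 7
  t13 = max2(2, 7) = 7

Propagation after the edit:
  a2 feeds no computation that the output demands — nothing is marked dirty and nothing runs.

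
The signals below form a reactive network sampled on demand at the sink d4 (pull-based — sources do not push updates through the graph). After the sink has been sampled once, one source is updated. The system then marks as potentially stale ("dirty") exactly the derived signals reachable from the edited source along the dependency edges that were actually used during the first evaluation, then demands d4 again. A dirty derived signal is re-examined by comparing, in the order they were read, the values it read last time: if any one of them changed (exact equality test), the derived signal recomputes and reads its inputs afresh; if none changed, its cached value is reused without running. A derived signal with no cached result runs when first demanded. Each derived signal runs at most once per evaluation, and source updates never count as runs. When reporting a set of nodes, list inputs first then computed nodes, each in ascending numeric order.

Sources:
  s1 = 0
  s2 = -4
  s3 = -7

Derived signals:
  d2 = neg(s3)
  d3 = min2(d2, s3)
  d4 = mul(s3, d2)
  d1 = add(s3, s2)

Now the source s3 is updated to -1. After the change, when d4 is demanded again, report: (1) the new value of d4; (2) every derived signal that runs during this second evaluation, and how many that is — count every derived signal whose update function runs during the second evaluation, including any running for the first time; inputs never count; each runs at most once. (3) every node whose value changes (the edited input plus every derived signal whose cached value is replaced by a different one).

Initial pass — values computed on the first demand:
  d2 = neg(-7) = 7
  d4 = mul(-7, 7) = -49

Second demand — change propagation:
  d2: re-runs because s3 -7->-1; new result 1.
  d4: re-runs because s3 -7->-1; d2 7->1; new result -1.

d4 now evaluates to -1.
Run set: d2, d4 (2 run).
Changed values: s3, d2, d4.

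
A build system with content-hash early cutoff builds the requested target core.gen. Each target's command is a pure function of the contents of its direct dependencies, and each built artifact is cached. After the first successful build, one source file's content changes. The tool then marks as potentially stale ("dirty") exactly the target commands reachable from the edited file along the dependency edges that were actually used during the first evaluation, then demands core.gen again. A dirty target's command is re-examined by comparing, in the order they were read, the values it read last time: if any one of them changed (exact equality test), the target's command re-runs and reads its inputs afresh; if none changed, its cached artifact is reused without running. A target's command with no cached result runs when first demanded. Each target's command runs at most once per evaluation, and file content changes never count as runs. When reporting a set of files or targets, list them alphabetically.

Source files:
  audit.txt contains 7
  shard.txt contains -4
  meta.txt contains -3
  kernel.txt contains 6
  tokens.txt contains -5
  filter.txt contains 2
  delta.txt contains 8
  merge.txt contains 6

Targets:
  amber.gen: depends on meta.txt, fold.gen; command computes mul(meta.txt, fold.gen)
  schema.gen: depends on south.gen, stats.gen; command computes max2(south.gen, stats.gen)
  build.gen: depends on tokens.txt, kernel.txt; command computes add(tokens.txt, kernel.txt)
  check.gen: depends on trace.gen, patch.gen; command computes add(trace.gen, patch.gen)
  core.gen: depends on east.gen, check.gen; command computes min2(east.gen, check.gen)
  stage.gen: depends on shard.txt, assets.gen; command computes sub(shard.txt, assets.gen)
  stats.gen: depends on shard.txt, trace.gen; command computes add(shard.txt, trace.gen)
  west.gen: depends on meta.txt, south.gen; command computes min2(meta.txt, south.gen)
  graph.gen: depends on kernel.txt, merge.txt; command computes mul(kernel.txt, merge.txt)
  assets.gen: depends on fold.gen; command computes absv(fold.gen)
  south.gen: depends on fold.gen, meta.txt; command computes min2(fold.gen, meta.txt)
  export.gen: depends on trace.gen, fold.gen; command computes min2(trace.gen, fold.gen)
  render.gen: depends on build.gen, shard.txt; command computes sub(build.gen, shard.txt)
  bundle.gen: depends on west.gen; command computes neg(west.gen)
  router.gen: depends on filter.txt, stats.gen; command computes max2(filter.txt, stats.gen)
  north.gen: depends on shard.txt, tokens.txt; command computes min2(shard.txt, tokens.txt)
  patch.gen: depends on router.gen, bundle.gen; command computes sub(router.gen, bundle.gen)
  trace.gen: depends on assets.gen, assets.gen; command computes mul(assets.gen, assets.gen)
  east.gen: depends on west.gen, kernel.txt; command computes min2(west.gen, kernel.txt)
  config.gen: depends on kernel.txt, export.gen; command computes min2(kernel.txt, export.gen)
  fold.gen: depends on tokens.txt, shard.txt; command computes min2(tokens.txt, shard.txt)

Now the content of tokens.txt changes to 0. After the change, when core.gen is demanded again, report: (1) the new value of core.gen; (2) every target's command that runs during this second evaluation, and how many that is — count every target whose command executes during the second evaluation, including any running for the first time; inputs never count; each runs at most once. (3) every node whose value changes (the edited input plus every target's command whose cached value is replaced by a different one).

New value of core.gen: -4.
Target commands that run: assets.gen, bundle.gen, check.gen, core.gen, east.gen, fold.gen, patch.gen, router.gen, south.gen, stats.gen, trace.gen, west.gen — 12 in total.
Values that change: assets.gen, bundle.gen, check.gen, core.gen, east.gen, fold.gen, patch.gen, router.gen, south.gen, stats.gen, tokens.txt, trace.gen, west.gen.

First evaluation (everything demanded from the output):
  fold.gen = min2(-5, -4) = -5
  assets.gen = absv(-5) = 5
  south.gen = min2(-5, -3) = -5
  trace.gen = mul(5, 5) = 25
  stats.gen = add(-4, 25) = 21
  router.gen = max2(2, 21) = 21
  west.gen = min2(-3, -5) = -5
  bundle.gen = neg(-5) = 5
  east.gen = min2(-5, 6) = -5
  patch.gen = sub(21, 5) = 16
  check.gen = add(25, 16) = 41
  core.gen = min2(-5, 41) = -5

Propagation after the edit:
  fold.gen: runs — tokens.txt -5->0; result -4.
  assets.gen: runs — fold.gen -5->-4; result 4.
  south.gen: runs — fold.gen -5->-4; result -4.
  trace.gen: runs — assets.gen 5->4; assets.gen 5->4; result 16.
  stats.gen: runs — trace.gen 25->16; result 12.
  router.gen: runs — stats.gen 21->12; result 12.
  west.gen: runs — south.gen -5->-4; result -4.
  bundle.gen: runs — west.gen -5->-4; result 4.
  east.gen: runs — west.gen -5->-4; result -4.
  patch.gen: runs — router.gen 21->12; bundle.gen 5->4; result 8.
  check.gen: runs — trace.gen 25->16; patch.gen 16->8; result 24.
  core.gen: runs — east.gen -5->-4; check.gen 41->24; result -4.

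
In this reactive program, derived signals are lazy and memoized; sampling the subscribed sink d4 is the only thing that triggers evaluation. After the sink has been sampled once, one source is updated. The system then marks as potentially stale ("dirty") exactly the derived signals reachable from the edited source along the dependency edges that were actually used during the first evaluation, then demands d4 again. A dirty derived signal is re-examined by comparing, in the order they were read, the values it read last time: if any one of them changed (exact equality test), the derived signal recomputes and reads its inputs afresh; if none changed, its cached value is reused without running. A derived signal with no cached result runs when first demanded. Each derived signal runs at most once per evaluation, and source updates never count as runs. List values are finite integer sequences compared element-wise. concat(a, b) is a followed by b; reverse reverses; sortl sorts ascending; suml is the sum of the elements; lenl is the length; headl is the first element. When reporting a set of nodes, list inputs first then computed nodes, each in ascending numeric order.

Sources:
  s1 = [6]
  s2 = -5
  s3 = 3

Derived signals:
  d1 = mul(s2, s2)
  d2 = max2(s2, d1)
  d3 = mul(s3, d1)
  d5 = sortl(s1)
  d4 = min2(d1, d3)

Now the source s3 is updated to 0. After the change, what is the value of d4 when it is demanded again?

Demanding d4 again yields 0.

First demand of the output computes:
  d1 = mul(-5, -5) = 25
  d3 = mul(3, 25) = 75
  d4 = min2(25, 75) = 25

After the edit, cleaning proceeds:
  d3: a read changed (s3 3->0) — executes, giving 0.
  d4: a read changed (d3 75->0) — executes, giving 0.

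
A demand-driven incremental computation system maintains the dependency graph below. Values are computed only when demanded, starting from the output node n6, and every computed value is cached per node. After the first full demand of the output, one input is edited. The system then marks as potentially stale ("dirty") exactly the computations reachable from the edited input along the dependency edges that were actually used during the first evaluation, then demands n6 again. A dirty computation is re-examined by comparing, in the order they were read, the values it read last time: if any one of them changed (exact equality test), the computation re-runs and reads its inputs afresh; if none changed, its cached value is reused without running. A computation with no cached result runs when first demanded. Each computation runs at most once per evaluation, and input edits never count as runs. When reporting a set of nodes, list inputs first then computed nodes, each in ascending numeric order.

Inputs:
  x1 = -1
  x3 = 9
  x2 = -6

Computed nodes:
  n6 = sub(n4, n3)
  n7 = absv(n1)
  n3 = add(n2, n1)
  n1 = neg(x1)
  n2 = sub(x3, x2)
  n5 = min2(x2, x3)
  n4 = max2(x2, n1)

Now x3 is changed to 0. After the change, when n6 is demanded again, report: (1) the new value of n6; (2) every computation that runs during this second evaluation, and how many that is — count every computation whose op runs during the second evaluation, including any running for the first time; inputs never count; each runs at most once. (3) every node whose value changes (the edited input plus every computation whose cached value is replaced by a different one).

New value of n6: -6.
Computations that run: n2, n3, n6 — 3 in total.
Values that change: x3, n2, n3, n6.

First evaluation (everything demanded from the output):
  n1 = neg(-1) = 1
  n2 = sub(9, -6) = 15
  n3 = add(15, 1) = 16
  n4 = max2(-6, 1) = 1
  n6 = sub(1, 16) = -15

Propagation after the edit:
  n2: runs — x3 9->0; result 6.
  n3: runs — n2 15->6; result 7.
  n6: runs — n3 16->7; result -6.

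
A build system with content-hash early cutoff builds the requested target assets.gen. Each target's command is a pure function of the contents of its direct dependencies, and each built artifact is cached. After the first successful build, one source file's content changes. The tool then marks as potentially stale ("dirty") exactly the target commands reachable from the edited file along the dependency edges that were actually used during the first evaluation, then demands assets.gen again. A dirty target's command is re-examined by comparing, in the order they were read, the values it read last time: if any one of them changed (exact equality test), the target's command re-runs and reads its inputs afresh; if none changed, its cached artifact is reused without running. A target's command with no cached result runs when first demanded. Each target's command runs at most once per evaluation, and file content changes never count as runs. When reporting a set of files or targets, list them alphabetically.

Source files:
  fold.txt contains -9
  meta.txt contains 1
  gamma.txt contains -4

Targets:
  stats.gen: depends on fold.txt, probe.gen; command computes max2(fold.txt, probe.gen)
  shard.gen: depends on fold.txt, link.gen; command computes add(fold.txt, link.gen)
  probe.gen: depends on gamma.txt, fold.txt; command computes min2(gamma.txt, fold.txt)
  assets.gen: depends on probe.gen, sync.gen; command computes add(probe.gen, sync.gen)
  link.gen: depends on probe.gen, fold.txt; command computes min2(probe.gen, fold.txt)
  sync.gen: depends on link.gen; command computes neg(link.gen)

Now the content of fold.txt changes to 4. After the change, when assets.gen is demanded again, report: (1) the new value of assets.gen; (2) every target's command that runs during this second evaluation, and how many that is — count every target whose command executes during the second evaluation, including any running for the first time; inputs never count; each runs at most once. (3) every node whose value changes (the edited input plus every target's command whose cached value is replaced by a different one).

New value of assets.gen: 0.
Target commands that run: assets.gen, link.gen, probe.gen, sync.gen — 4 in total.
Values that change: fold.txt, link.gen, probe.gen, sync.gen.

First evaluation (everything demanded from the output):
  probe.gen = min2(-4, -9) = -9
  link.gen = min2(-9, -9) = -9
  sync.gen = neg(-9) = 9
  assets.gen = add(-9, 9) = 0

Propagation after the edit:
  probe.gen: runs — fold.txt -9->4; result -4.
  link.gen: runs — probe.gen -9->-4; fold.txt -9->4; result -4.
  sync.gen: runs — link.gen -9->-4; result 4.
  assets.gen: runs — probe.gen -9->-4; sync.gen 9->4; result 0 (same value as before).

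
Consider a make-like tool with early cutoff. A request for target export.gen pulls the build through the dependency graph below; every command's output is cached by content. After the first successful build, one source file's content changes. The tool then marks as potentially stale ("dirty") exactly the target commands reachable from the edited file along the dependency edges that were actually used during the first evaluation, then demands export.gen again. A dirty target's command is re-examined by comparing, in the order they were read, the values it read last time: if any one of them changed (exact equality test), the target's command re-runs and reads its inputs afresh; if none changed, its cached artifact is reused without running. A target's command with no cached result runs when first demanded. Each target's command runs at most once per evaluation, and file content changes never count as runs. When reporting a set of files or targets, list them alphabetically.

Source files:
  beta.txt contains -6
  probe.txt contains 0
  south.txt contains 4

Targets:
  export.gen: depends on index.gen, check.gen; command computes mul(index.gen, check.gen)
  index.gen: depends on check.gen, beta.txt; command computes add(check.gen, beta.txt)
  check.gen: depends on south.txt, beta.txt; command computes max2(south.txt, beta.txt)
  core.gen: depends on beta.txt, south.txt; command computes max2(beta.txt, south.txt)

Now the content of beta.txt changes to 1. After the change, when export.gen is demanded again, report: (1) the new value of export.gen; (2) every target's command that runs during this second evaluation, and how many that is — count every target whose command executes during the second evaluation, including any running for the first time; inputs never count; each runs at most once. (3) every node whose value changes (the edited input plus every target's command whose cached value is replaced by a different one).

First demand of the output computes:
  check.gen = max2(4, -6) = 4
  index.gen = add(4, -6) = -2
  export.gen = mul(-2, 4) = -8

After the edit, cleaning proceeds:
  check.gen: a read changed (beta.txt -6->1) — executes, giving 4 — identical to its old value.
  index.gen: a read changed (beta.txt -6->1) — executes, giving 5.
  export.gen: a read changed (index.gen -2->5) — executes, giving 20.

Demanding export.gen again yields 20.
3 target commands run: check.gen, export.gen, index.gen.
The nodes whose values change: beta.txt, export.gen, index.gen.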